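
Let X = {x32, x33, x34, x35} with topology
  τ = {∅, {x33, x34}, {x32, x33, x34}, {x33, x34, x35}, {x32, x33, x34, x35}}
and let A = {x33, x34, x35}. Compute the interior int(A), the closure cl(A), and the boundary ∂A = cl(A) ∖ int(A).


int(A) = {x33, x34, x35}, cl(A) = {x32, x33, x34, x35}, ∂A = {x32}.

Closed sets in (X, τ) are complements of opens:
  closed(X, τ) = {∅, {x32}, {x35}, {x32, x35}, {x32, x33, x34, x35}}.
int(A) = ⋃ {U ∈ τ : U ⊆ A}. Opens contained in A: ∅, {x33, x34}, {x33, x34, x35}.
Taking the union of these: int(A) = {x33, x34, x35}.
cl(A) = ⋂ {C closed : A ⊆ C}. Closed sets containing A: {x32, x33, x34, x35}.
Intersecting these: cl(A) = {x32, x33, x34, x35}.
∂A = cl(A) ∖ int(A) = {x32, x33, x34, x35} ∖ {x33, x34, x35} = {x32}.


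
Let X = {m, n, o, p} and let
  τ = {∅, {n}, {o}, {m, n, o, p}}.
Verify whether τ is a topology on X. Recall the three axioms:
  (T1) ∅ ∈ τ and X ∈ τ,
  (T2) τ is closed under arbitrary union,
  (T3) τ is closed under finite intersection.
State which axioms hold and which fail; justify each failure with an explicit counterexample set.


τ is NOT a topology on X.

Axiom (T1): ∅ ∈ τ? Yes; X ∈ τ? Yes.
Axiom (T2/T3): check pairwise unions and intersections of members of τ.
Counterexample for (T2): {n} ∪ {o} = {n, o} ∉ τ. Therefore τ is NOT a topology.


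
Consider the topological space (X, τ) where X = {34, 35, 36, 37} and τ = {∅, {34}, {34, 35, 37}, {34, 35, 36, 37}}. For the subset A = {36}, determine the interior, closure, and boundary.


int(A) = ∅, cl(A) = {36}, ∂A = {36}.

Closed sets in (X, τ) are complements of opens:
  closed(X, τ) = {∅, {36}, {35, 36, 37}, {34, 35, 36, 37}}.
int(A) = ⋃ {U ∈ τ : U ⊆ A}. Opens contained in A: ∅.
Taking the union of these: int(A) = ∅.
cl(A) = ⋂ {C closed : A ⊆ C}. Closed sets containing A: {36}, {35, 36, 37}, {34, 35, 36, 37}.
Intersecting these: cl(A) = {36}.
∂A = cl(A) ∖ int(A) = {36} ∖ ∅ = {36}.


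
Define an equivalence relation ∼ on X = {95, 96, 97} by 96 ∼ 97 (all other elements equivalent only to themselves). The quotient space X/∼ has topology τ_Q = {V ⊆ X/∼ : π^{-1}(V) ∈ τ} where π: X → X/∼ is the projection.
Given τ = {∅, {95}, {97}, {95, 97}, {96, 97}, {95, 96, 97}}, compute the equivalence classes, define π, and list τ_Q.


X/∼ = {[95], [96=97]}; |τ_Q| = 4.

Equivalence classes: [95], [96=97].
Quotient map π: X → X/∼ sends 95 ↦ [95], 96 ↦ [96=97], 97 ↦ [96=97].
For each subset V ⊆ X/∼, compute π^{-1}(V) ⊆ X and check whether π^{-1}(V) ∈ τ. V is open in τ_Q iff π^{-1}(V) ∈ τ.
  V = {}: π^{-1}(V) = ∅ ∈ τ ✓.
  V = {[95]}: π^{-1}(V) = {95} ∈ τ ✓.
  V = {[96=97]}: π^{-1}(V) = {96, 97} ∈ τ ✓.
  V = {[95], [96=97]}: π^{-1}(V) = {95, 96, 97} ∈ τ ✓.
Open sets in the quotient: τ_Q = {{}, {[95]}, {[96=97]}, {[95], [96=97]}} (4 elements).


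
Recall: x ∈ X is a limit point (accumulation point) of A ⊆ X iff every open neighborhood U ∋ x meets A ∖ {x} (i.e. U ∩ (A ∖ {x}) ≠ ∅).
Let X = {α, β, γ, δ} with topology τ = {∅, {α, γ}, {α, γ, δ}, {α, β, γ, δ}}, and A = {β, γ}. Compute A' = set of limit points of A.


A' = {α, β, δ}

For each x ∈ X, list the open sets U ∈ τ with x ∈ U, then check whether U ∩ (A ∖ {x}) ≠ ∅ for every such U.
  x = α: opens ∋ x are {α, γ}, {α, γ, δ}, {α, β, γ, δ}; each meets A ∖ {α}, so x IS a limit point.
  x = β: opens ∋ x are {α, β, γ, δ}; each meets A ∖ {β}, so x IS a limit point.
  x = γ: open {α, γ} ∋ x has {α, γ} ∩ (A ∖ {γ}) = ∅, so x is NOT a limit point.
  x = δ: opens ∋ x are {α, γ, δ}, {α, β, γ, δ}; each meets A ∖ {δ}, so x IS a limit point.
Collecting: A' = {α, β, δ}.


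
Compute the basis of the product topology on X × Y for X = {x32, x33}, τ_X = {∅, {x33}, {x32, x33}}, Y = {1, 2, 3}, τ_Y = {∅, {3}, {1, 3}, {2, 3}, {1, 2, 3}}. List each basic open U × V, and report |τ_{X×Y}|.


Basis B = {∅ × ∅, {x33} × {3}, {x32, x33} × {3}, {x33} × {1, 3}, {x33} × {2, 3}, {x33} × {1, 2, 3}, {x32, x33} × {1, 3}, {x32, x33} × {2, 3}, {x32, x33} × {1, 2, 3}}; |τ_{X×Y}| = 14.

Enumerate products U × V with U ∈ τ_X, V ∈ τ_Y (deduplicated):
  ∅ × ∅ = {} (∅)
  {x33} × {3} = {(x33,3)}
  {x32, x33} × {3} = {(x32,3), (x33,3)}
  {x33} × {1, 3} = {(x33,1), (x33,3)}
  {x33} × {2, 3} = {(x33,2), (x33,3)}
  {x33} × {1, 2, 3} = {(x33,1), (x33,2), (x33,3)}
  {x32, x33} × {1, 3} = {(x32,1), (x32,3), (x33,1), (x33,3)}
  {x32, x33} × {2, 3} = {(x32,2), (x32,3), (x33,2), (x33,3)}
  {x32, x33} × {1, 2, 3} = {(x32,1), (x32,2), (x32,3), (x33,1), (x33,2), (x33,3)}
These 9 distinct sets form the basis B.
Close under arbitrary unions to get τ_{X×Y}; counting gives |τ_{X×Y}| = 14.


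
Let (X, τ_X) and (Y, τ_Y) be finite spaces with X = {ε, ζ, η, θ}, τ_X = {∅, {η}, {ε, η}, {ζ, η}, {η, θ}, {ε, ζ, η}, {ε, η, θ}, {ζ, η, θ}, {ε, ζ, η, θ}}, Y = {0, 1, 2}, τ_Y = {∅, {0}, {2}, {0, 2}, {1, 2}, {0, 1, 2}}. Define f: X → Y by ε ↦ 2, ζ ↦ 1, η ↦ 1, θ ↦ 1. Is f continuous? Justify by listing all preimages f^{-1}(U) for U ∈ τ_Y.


f is NOT continuous.

Compute f^{-1}(U) for each U ∈ τ_Y:
  U = ∅: f^{-1}(U) = ∅ ∈ τ_X ✓.
  U = {0}: f^{-1}(U) = ∅ ∈ τ_X ✓.
  U = {2}: f^{-1}(U) = {ε} ∉ τ_X ✗.
  U = {0, 2}: f^{-1}(U) = {ε} ∉ τ_X ✗.
  U = {1, 2}: f^{-1}(U) = {ε, ζ, η, θ} ∈ τ_X ✓.
  U = {0, 1, 2}: f^{-1}(U) = {ε, ζ, η, θ} ∈ τ_X ✓.
Found U = {2} with f^{-1}(U) = {ε} not in τ_X. Therefore f is NOT continuous.


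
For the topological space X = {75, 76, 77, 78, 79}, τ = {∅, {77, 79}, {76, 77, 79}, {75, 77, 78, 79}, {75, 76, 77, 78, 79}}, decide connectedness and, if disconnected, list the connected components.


(X, τ) is connected.

Find clopen sets (U ∈ τ with X ∖ U ∈ τ):
  U = ∅, X ∖ U = {75, 76, 77, 78, 79} — both open, so U is clopen.
  U = {75, 76, 77, 78, 79}, X ∖ U = ∅ — both open, so U is clopen.
Only trivial clopens (∅ and X) exist, so (X, τ) is connected.
Compute connected components by grouping points that agree on all clopens:
  component: {75, 76, 77, 78, 79}


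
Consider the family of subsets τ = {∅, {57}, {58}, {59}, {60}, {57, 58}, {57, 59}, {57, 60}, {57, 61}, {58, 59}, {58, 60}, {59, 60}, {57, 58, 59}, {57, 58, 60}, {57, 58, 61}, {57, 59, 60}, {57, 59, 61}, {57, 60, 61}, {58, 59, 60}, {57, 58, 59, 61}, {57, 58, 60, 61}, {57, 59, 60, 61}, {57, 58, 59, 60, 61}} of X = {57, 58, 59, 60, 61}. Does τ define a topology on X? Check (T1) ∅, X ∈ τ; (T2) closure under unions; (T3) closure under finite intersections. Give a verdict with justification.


τ is NOT a topology on X.

Axiom (T1): ∅ ∈ τ? Yes; X ∈ τ? Yes.
Axiom (T2/T3): check pairwise unions and intersections of members of τ.
Counterexample for (T2): {57} ∪ {58, 59, 60} = {57, 58, 59, 60} ∉ τ. Therefore τ is NOT a topology.


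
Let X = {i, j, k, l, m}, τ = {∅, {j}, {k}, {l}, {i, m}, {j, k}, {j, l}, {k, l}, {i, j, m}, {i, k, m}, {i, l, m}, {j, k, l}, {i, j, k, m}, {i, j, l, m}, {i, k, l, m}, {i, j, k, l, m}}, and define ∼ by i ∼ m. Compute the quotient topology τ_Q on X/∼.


X/∼ = {[i=m], [j], [k], [l]}; |τ_Q| = 16.

Equivalence classes: [i=m], [j], [k], [l].
Quotient map π: X → X/∼ sends i ↦ [i=m], j ↦ [j], k ↦ [k], l ↦ [l], m ↦ [i=m].
For each subset V ⊆ X/∼, compute π^{-1}(V) ⊆ X and check whether π^{-1}(V) ∈ τ. V is open in τ_Q iff π^{-1}(V) ∈ τ.
  V = {}: π^{-1}(V) = ∅ ∈ τ ✓.
  V = {[i=m]}: π^{-1}(V) = {i, m} ∈ τ ✓.
  V = {[j]}: π^{-1}(V) = {j} ∈ τ ✓.
  V = {[i=m], [j]}: π^{-1}(V) = {i, j, m} ∈ τ ✓.
  V = {[k]}: π^{-1}(V) = {k} ∈ τ ✓.
  V = {[i=m], [k]}: π^{-1}(V) = {i, k, m} ∈ τ ✓.
  V = {[j], [k]}: π^{-1}(V) = {j, k} ∈ τ ✓.
  V = {[i=m], [j], [k]}: π^{-1}(V) = {i, j, k, m} ∈ τ ✓.
  V = {[l]}: π^{-1}(V) = {l} ∈ τ ✓.
  V = {[i=m], [l]}: π^{-1}(V) = {i, l, m} ∈ τ ✓.
  V = {[j], [l]}: π^{-1}(V) = {j, l} ∈ τ ✓.
  V = {[i=m], [j], [l]}: π^{-1}(V) = {i, j, l, m} ∈ τ ✓.
  V = {[k], [l]}: π^{-1}(V) = {k, l} ∈ τ ✓.
  V = {[i=m], [k], [l]}: π^{-1}(V) = {i, k, l, m} ∈ τ ✓.
  V = {[j], [k], [l]}: π^{-1}(V) = {j, k, l} ∈ τ ✓.
  V = {[i=m], [j], [k], [l]}: π^{-1}(V) = {i, j, k, l, m} ∈ τ ✓.
Open sets in the quotient: τ_Q = {{}, {[i=m]}, {[j]}, {[i=m], [j]}, {[k]}, {[i=m], [k]}, {[j], [k]}, {[i=m], [j], [k]}, {[l]}, {[i=m], [l]}, {[j], [l]}, {[i=m], [j], [l]}, {[k], [l]}, {[i=m], [k], [l]}, {[j], [k], [l]}, {[i=m], [j], [k], [l]}} (16 elements).


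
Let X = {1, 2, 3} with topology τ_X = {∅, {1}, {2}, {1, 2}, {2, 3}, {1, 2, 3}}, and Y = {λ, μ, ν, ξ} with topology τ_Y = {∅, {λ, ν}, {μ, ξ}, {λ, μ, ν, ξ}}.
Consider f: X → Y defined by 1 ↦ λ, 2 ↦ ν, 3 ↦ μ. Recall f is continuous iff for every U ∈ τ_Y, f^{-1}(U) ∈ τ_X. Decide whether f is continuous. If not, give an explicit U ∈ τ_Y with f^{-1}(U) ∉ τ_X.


f is NOT continuous.

Compute f^{-1}(U) for each U ∈ τ_Y:
  U = ∅: f^{-1}(U) = ∅ ∈ τ_X ✓.
  U = {λ, ν}: f^{-1}(U) = {1, 2} ∈ τ_X ✓.
  U = {μ, ξ}: f^{-1}(U) = {3} ∉ τ_X ✗.
  U = {λ, μ, ν, ξ}: f^{-1}(U) = {1, 2, 3} ∈ τ_X ✓.
Found U = {μ, ξ} with f^{-1}(U) = {3} not in τ_X. Therefore f is NOT continuous.


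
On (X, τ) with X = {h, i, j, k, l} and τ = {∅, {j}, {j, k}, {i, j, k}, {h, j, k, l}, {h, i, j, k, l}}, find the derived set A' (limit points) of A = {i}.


A' = ∅

For each x ∈ X, list the open sets U ∈ τ with x ∈ U, then check whether U ∩ (A ∖ {x}) ≠ ∅ for every such U.
  x = h: open {h, j, k, l} ∋ x has {h, j, k, l} ∩ (A ∖ {h}) = ∅, so x is NOT a limit point.
  x = i: open {i, j, k} ∋ x has {i, j, k} ∩ (A ∖ {i}) = ∅, so x is NOT a limit point.
  x = j: open {j} ∋ x has {j} ∩ (A ∖ {j}) = ∅, so x is NOT a limit point.
  x = k: open {j, k} ∋ x has {j, k} ∩ (A ∖ {k}) = ∅, so x is NOT a limit point.
  x = l: open {h, j, k, l} ∋ x has {h, j, k, l} ∩ (A ∖ {l}) = ∅, so x is NOT a limit point.
Collecting: A' = ∅.


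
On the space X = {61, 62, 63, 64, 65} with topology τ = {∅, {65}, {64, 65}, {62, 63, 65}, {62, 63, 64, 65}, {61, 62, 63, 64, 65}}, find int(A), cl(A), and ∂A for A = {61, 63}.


int(A) = ∅, cl(A) = {61, 62, 63}, ∂A = {61, 62, 63}.

Closed sets in (X, τ) are complements of opens:
  closed(X, τ) = {∅, {61}, {61, 64}, {61, 62, 63}, {61, 62, 63, 64}, {61, 62, 63, 64, 65}}.
int(A) = ⋃ {U ∈ τ : U ⊆ A}. Opens contained in A: ∅.
Taking the union of these: int(A) = ∅.
cl(A) = ⋂ {C closed : A ⊆ C}. Closed sets containing A: {61, 62, 63}, {61, 62, 63, 64}, {61, 62, 63, 64, 65}.
Intersecting these: cl(A) = {61, 62, 63}.
∂A = cl(A) ∖ int(A) = {61, 62, 63} ∖ ∅ = {61, 62, 63}.


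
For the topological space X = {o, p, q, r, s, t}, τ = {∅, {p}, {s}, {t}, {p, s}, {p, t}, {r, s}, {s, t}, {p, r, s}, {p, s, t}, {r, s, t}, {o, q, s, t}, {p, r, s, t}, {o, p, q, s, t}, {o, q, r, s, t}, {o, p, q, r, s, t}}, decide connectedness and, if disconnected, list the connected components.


(X, τ) is disconnected; components = [{p}, {o, q, r, s, t}].

Find clopen sets (U ∈ τ with X ∖ U ∈ τ):
  U = ∅, X ∖ U = {o, p, q, r, s, t} — both open, so U is clopen.
  U = {p}, X ∖ U = {o, q, r, s, t} — both open, so U is clopen.
  U = {o, q, r, s, t}, X ∖ U = {p} — both open, so U is clopen.
  U = {o, p, q, r, s, t}, X ∖ U = ∅ — both open, so U is clopen.
Nontrivial clopen(s) exist: e.g. {o, q, r, s, t}. So (X, τ) is disconnected.
Compute connected components by grouping points that agree on all clopens:
  component: {p}
  component: {o, q, r, s, t}


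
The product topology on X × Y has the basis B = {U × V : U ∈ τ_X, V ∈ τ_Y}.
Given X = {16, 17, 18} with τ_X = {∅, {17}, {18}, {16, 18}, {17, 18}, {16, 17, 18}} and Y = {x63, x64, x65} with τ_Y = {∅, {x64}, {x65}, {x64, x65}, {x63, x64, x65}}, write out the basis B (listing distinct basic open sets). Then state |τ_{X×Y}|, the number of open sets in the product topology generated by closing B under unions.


Basis B = {∅ × ∅, {17} × {x64}, {17} × {x65}, {18} × {x64}, {18} × {x65}, {16, 18} × {x64}, {16, 18} × {x65}, {17} × {x64, x65}, {17, 18} × {x64}, {17, 18} × {x65}, {18} × {x64, x65}, {16, 17, 18} × {x64}, {16, 17, 18} × {x65}, {17} × {x63, x64, x65}, {18} × {x63, x64, x65}, {16, 18} × {x64, x65}, {17, 18} × {x64, x65}, {16, 18} × {x63, x64, x65}, {16, 17, 18} × {x64, x65}, {17, 18} × {x63, x64, x65}, {16, 17, 18} × {x63, x64, x65}}; |τ_{X×Y}| = 70.

Enumerate products U × V with U ∈ τ_X, V ∈ τ_Y (deduplicated):
  ∅ × ∅ = {} (∅)
  {17} × {x64} = {(17,x64)}
  {17} × {x65} = {(17,x65)}
  {18} × {x64} = {(18,x64)}
  {18} × {x65} = {(18,x65)}
  {16, 18} × {x64} = {(16,x64), (18,x64)}
  {16, 18} × {x65} = {(16,x65), (18,x65)}
  {17} × {x64, x65} = {(17,x64), (17,x65)}
  {17, 18} × {x64} = {(17,x64), (18,x64)}
  {17, 18} × {x65} = {(17,x65), (18,x65)}
  {18} × {x64, x65} = {(18,x64), (18,x65)}
  {16, 17, 18} × {x64} = {(16,x64), (17,x64), (18,x64)}
  {16, 17, 18} × {x65} = {(16,x65), (17,x65), (18,x65)}
  {17} × {x63, x64, x65} = {(17,x63), (17,x64), (17,x65)}
  {18} × {x63, x64, x65} = {(18,x63), (18,x64), (18,x65)}
  {16, 18} × {x64, x65} = {(16,x64), (16,x65), (18,x64), (18,x65)}
  {17, 18} × {x64, x65} = {(17,x64), (17,x65), (18,x64), (18,x65)}
  {16, 18} × {x63, x64, x65} = {(16,x63), (16,x64), (16,x65), (18,x63), (18,x64), (18,x65)}
  {16, 17, 18} × {x64, x65} = {(16,x64), (16,x65), (17,x64), (17,x65), (18,x64), (18,x65)}
  {17, 18} × {x63, x64, x65} = {(17,x63), (17,x64), (17,x65), (18,x63), (18,x64), (18,x65)}
  {16, 17, 18} × {x63, x64, x65} = {(16,x63), (16,x64), (16,x65), (17,x63), (17,x64), (17,x65), (18,x63), (18,x64), (18,x65)}
These 21 distinct sets form the basis B.
Close under arbitrary unions to get τ_{X×Y}; counting gives |τ_{X×Y}| = 70.


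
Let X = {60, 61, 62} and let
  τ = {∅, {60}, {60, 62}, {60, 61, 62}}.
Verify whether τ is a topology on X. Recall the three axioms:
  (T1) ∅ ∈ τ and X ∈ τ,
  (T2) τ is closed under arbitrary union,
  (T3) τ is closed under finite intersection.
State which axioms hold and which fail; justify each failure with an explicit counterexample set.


τ IS a topology on X.

Axiom (T1): ∅ ∈ τ? Yes; X ∈ τ? Yes.
Axiom (T2/T3): check pairwise unions and intersections of members of τ.
All pairwise intersections and unions checked — each lies in τ. Therefore τ satisfies (T1), (T2), (T3): it IS a topology on X.


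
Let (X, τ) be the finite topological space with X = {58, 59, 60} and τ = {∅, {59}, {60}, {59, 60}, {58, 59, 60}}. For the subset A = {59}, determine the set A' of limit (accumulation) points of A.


A' = {58}

For each x ∈ X, list the open sets U ∈ τ with x ∈ U, then check whether U ∩ (A ∖ {x}) ≠ ∅ for every such U.
  x = 58: opens ∋ x are {58, 59, 60}; each meets A ∖ {58}, so x IS a limit point.
  x = 59: open {59} ∋ x has {59} ∩ (A ∖ {59}) = ∅, so x is NOT a limit point.
  x = 60: open {60} ∋ x has {60} ∩ (A ∖ {60}) = ∅, so x is NOT a limit point.
Collecting: A' = {58}.


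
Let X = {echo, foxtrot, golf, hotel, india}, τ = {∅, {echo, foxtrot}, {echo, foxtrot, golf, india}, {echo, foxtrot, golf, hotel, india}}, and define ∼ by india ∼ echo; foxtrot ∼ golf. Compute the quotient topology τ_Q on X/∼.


X/∼ = {[echo=india], [foxtrot=golf], [hotel]}; |τ_Q| = 3.

Equivalence classes: [echo=india], [foxtrot=golf], [hotel].
Quotient map π: X → X/∼ sends echo ↦ [echo=india], foxtrot ↦ [foxtrot=golf], golf ↦ [foxtrot=golf], hotel ↦ [hotel], india ↦ [echo=india].
For each subset V ⊆ X/∼, compute π^{-1}(V) ⊆ X and check whether π^{-1}(V) ∈ τ. V is open in τ_Q iff π^{-1}(V) ∈ τ.
  V = {}: π^{-1}(V) = ∅ ∈ τ ✓.
  V = {[echo=india]}: π^{-1}(V) = {echo, india} ∉ τ ✗.
  V = {[foxtrot=golf]}: π^{-1}(V) = {foxtrot, golf} ∉ τ ✗.
  V = {[echo=india], [foxtrot=golf]}: π^{-1}(V) = {echo, foxtrot, golf, india} ∈ τ ✓.
  V = {[hotel]}: π^{-1}(V) = {hotel} ∉ τ ✗.
  V = {[echo=india], [hotel]}: π^{-1}(V) = {echo, hotel, india} ∉ τ ✗.
  V = {[foxtrot=golf], [hotel]}: π^{-1}(V) = {foxtrot, golf, hotel} ∉ τ ✗.
  V = {[echo=india], [foxtrot=golf], [hotel]}: π^{-1}(V) = {echo, foxtrot, golf, hotel, india} ∈ τ ✓.
Open sets in the quotient: τ_Q = {{}, {[echo=india], [foxtrot=golf]}, {[echo=india], [foxtrot=golf], [hotel]}} (3 elements).


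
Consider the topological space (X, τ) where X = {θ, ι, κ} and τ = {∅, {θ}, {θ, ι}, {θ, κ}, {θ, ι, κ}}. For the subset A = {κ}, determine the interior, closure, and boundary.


int(A) = ∅, cl(A) = {κ}, ∂A = {κ}.

Closed sets in (X, τ) are complements of opens:
  closed(X, τ) = {∅, {ι}, {κ}, {ι, κ}, {θ, ι, κ}}.
int(A) = ⋃ {U ∈ τ : U ⊆ A}. Opens contained in A: ∅.
Taking the union of these: int(A) = ∅.
cl(A) = ⋂ {C closed : A ⊆ C}. Closed sets containing A: {κ}, {ι, κ}, {θ, ι, κ}.
Intersecting these: cl(A) = {κ}.
∂A = cl(A) ∖ int(A) = {κ} ∖ ∅ = {κ}.


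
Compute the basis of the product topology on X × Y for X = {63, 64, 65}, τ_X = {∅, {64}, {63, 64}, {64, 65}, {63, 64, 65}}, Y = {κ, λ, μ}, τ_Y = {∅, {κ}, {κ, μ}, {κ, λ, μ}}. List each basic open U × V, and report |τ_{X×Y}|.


Basis B = {∅ × ∅, {64} × {κ}, {63, 64} × {κ}, {64} × {κ, μ}, {64, 65} × {κ}, {63, 64, 65} × {κ}, {64} × {κ, λ, μ}, {63, 64} × {κ, μ}, {64, 65} × {κ, μ}, {63, 64} × {κ, λ, μ}, {63, 64, 65} × {κ, μ}, {64, 65} × {κ, λ, μ}, {63, 64, 65} × {κ, λ, μ}}; |τ_{X×Y}| = 30.

Enumerate products U × V with U ∈ τ_X, V ∈ τ_Y (deduplicated):
  ∅ × ∅ = {} (∅)
  {64} × {κ} = {(64,κ)}
  {63, 64} × {κ} = {(63,κ), (64,κ)}
  {64} × {κ, μ} = {(64,κ), (64,μ)}
  {64, 65} × {κ} = {(64,κ), (65,κ)}
  {63, 64, 65} × {κ} = {(63,κ), (64,κ), (65,κ)}
  {64} × {κ, λ, μ} = {(64,κ), (64,λ), (64,μ)}
  {63, 64} × {κ, μ} = {(63,κ), (63,μ), (64,κ), (64,μ)}
  {64, 65} × {κ, μ} = {(64,κ), (64,μ), (65,κ), (65,μ)}
  {63, 64} × {κ, λ, μ} = {(63,κ), (63,λ), (63,μ), (64,κ), (64,λ), (64,μ)}
  {63, 64, 65} × {κ, μ} = {(63,κ), (63,μ), (64,κ), (64,μ), (65,κ), (65,μ)}
  {64, 65} × {κ, λ, μ} = {(64,κ), (64,λ), (64,μ), (65,κ), (65,λ), (65,μ)}
  {63, 64, 65} × {κ, λ, μ} = {(63,κ), (63,λ), (63,μ), (64,κ), (64,λ), (64,μ), (65,κ), (65,λ), (65,μ)}
These 13 distinct sets form the basis B.
Close under arbitrary unions to get τ_{X×Y}; counting gives |τ_{X×Y}| = 30.


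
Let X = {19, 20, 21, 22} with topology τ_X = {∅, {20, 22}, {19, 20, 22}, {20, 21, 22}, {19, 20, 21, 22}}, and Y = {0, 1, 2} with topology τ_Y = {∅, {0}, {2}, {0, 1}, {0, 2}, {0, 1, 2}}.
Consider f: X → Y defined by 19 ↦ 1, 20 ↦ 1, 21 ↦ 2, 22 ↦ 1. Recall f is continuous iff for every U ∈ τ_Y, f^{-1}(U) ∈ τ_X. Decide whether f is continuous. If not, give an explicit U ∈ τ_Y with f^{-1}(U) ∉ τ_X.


f is NOT continuous.

Compute f^{-1}(U) for each U ∈ τ_Y:
  U = ∅: f^{-1}(U) = ∅ ∈ τ_X ✓.
  U = {0}: f^{-1}(U) = ∅ ∈ τ_X ✓.
  U = {2}: f^{-1}(U) = {21} ∉ τ_X ✗.
  U = {0, 1}: f^{-1}(U) = {19, 20, 22} ∈ τ_X ✓.
  U = {0, 2}: f^{-1}(U) = {21} ∉ τ_X ✗.
  U = {0, 1, 2}: f^{-1}(U) = {19, 20, 21, 22} ∈ τ_X ✓.
Found U = {2} with f^{-1}(U) = {21} not in τ_X. Therefore f is NOT continuous.


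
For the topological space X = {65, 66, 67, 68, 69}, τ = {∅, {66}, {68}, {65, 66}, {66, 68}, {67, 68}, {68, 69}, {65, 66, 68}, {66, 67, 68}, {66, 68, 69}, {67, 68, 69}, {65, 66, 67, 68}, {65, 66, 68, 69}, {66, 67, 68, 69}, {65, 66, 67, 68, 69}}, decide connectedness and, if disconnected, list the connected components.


(X, τ) is disconnected; components = [{65, 66}, {67, 68, 69}].

Find clopen sets (U ∈ τ with X ∖ U ∈ τ):
  U = ∅, X ∖ U = {65, 66, 67, 68, 69} — both open, so U is clopen.
  U = {65, 66}, X ∖ U = {67, 68, 69} — both open, so U is clopen.
  U = {67, 68, 69}, X ∖ U = {65, 66} — both open, so U is clopen.
  U = {65, 66, 67, 68, 69}, X ∖ U = ∅ — both open, so U is clopen.
Nontrivial clopen(s) exist: e.g. {65, 66}. So (X, τ) is disconnected.
Compute connected components by grouping points that agree on all clopens:
  component: {65, 66}
  component: {67, 68, 69}


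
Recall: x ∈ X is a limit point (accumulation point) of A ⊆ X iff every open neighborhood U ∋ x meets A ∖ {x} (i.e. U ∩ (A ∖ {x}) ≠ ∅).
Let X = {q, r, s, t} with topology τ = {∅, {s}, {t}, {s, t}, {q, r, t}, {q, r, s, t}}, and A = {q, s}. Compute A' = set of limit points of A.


A' = {r}

For each x ∈ X, list the open sets U ∈ τ with x ∈ U, then check whether U ∩ (A ∖ {x}) ≠ ∅ for every such U.
  x = q: open {q, r, t} ∋ x has {q, r, t} ∩ (A ∖ {q}) = ∅, so x is NOT a limit point.
  x = r: opens ∋ x are {q, r, t}, {q, r, s, t}; each meets A ∖ {r}, so x IS a limit point.
  x = s: open {s} ∋ x has {s} ∩ (A ∖ {s}) = ∅, so x is NOT a limit point.
  x = t: open {t} ∋ x has {t} ∩ (A ∖ {t}) = ∅, so x is NOT a limit point.
Collecting: A' = {r}.


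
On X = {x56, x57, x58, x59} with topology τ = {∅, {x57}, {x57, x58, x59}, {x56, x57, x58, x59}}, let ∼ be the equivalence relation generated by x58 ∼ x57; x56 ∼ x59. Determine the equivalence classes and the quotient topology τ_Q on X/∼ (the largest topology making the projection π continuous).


X/∼ = {[x56=x59], [x57=x58]}; |τ_Q| = 2.

Equivalence classes: [x56=x59], [x57=x58].
Quotient map π: X → X/∼ sends x56 ↦ [x56=x59], x57 ↦ [x57=x58], x58 ↦ [x57=x58], x59 ↦ [x56=x59].
For each subset V ⊆ X/∼, compute π^{-1}(V) ⊆ X and check whether π^{-1}(V) ∈ τ. V is open in τ_Q iff π^{-1}(V) ∈ τ.
  V = {}: π^{-1}(V) = ∅ ∈ τ ✓.
  V = {[x56=x59]}: π^{-1}(V) = {x56, x59} ∉ τ ✗.
  V = {[x57=x58]}: π^{-1}(V) = {x57, x58} ∉ τ ✗.
  V = {[x56=x59], [x57=x58]}: π^{-1}(V) = {x56, x57, x58, x59} ∈ τ ✓.
Open sets in the quotient: τ_Q = {{}, {[x56=x59], [x57=x58]}} (2 elements).


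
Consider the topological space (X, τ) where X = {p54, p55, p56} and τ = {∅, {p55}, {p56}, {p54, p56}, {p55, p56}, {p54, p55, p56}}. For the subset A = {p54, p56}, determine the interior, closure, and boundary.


int(A) = {p54, p56}, cl(A) = {p54, p56}, ∂A = ∅.

Closed sets in (X, τ) are complements of opens:
  closed(X, τ) = {∅, {p54}, {p55}, {p54, p55}, {p54, p56}, {p54, p55, p56}}.
int(A) = ⋃ {U ∈ τ : U ⊆ A}. Opens contained in A: ∅, {p56}, {p54, p56}.
Taking the union of these: int(A) = {p54, p56}.
cl(A) = ⋂ {C closed : A ⊆ C}. Closed sets containing A: {p54, p56}, {p54, p55, p56}.
Intersecting these: cl(A) = {p54, p56}.
∂A = cl(A) ∖ int(A) = {p54, p56} ∖ {p54, p56} = ∅.


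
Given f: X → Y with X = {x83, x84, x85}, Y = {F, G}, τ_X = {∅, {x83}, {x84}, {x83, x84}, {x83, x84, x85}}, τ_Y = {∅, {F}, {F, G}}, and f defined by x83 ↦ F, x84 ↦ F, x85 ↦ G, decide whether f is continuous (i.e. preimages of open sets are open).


f IS continuous.

Compute f^{-1}(U) for each U ∈ τ_Y:
  U = ∅: f^{-1}(U) = ∅ ∈ τ_X ✓.
  U = {F}: f^{-1}(U) = {x83, x84} ∈ τ_X ✓.
  U = {F, G}: f^{-1}(U) = {x83, x84, x85} ∈ τ_X ✓.
Every preimage lies in τ_X, so f IS continuous.


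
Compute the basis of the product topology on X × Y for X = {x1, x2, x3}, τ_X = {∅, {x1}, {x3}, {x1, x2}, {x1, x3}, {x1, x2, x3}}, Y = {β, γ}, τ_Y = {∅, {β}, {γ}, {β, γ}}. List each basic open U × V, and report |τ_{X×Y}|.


Basis B = {∅ × ∅, {x1} × {β}, {x1} × {γ}, {x3} × {β}, {x3} × {γ}, {x1} × {β, γ}, {x1, x2} × {β}, {x1, x3} × {β}, {x1, x2} × {γ}, {x1, x3} × {γ}, {x3} × {β, γ}, {x1, x2, x3} × {β}, {x1, x2, x3} × {γ}, {x1, x2} × {β, γ}, {x1, x3} × {β, γ}, {x1, x2, x3} × {β, γ}}; |τ_{X×Y}| = 36.

Enumerate products U × V with U ∈ τ_X, V ∈ τ_Y (deduplicated):
  ∅ × ∅ = {} (∅)
  {x1} × {β} = {(x1,β)}
  {x1} × {γ} = {(x1,γ)}
  {x3} × {β} = {(x3,β)}
  {x3} × {γ} = {(x3,γ)}
  {x1} × {β, γ} = {(x1,β), (x1,γ)}
  {x1, x2} × {β} = {(x1,β), (x2,β)}
  {x1, x3} × {β} = {(x1,β), (x3,β)}
  {x1, x2} × {γ} = {(x1,γ), (x2,γ)}
  {x1, x3} × {γ} = {(x1,γ), (x3,γ)}
  {x3} × {β, γ} = {(x3,β), (x3,γ)}
  {x1, x2, x3} × {β} = {(x1,β), (x2,β), (x3,β)}
  {x1, x2, x3} × {γ} = {(x1,γ), (x2,γ), (x3,γ)}
  {x1, x2} × {β, γ} = {(x1,β), (x1,γ), (x2,β), (x2,γ)}
  {x1, x3} × {β, γ} = {(x1,β), (x1,γ), (x3,β), (x3,γ)}
  {x1, x2, x3} × {β, γ} = {(x1,β), (x1,γ), (x2,β), (x2,γ), (x3,β), (x3,γ)}
These 16 distinct sets form the basis B.
Close under arbitrary unions to get τ_{X×Y}; counting gives |τ_{X×Y}| = 36.


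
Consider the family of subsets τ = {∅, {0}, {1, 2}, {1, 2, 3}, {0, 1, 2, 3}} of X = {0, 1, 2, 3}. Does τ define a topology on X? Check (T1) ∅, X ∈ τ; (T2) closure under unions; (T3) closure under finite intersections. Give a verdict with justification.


τ is NOT a topology on X.

Axiom (T1): ∅ ∈ τ? Yes; X ∈ τ? Yes.
Axiom (T2/T3): check pairwise unions and intersections of members of τ.
Counterexample for (T2): {0} ∪ {1, 2} = {0, 1, 2} ∉ τ. Therefore τ is NOT a topology.


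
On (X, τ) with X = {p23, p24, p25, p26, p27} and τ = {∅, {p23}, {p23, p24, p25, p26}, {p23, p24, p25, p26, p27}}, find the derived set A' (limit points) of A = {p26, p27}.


A' = {p24, p25, p27}

For each x ∈ X, list the open sets U ∈ τ with x ∈ U, then check whether U ∩ (A ∖ {x}) ≠ ∅ for every such U.
  x = p23: open {p23} ∋ x has {p23} ∩ (A ∖ {p23}) = ∅, so x is NOT a limit point.
  x = p24: opens ∋ x are {p23, p24, p25, p26}, {p23, p24, p25, p26, p27}; each meets A ∖ {p24}, so x IS a limit point.
  x = p25: opens ∋ x are {p23, p24, p25, p26}, {p23, p24, p25, p26, p27}; each meets A ∖ {p25}, so x IS a limit point.
  x = p26: open {p23, p24, p25, p26} ∋ x has {p23, p24, p25, p26} ∩ (A ∖ {p26}) = ∅, so x is NOT a limit point.
  x = p27: opens ∋ x are {p23, p24, p25, p26, p27}; each meets A ∖ {p27}, so x IS a limit point.
Collecting: A' = {p24, p25, p27}.


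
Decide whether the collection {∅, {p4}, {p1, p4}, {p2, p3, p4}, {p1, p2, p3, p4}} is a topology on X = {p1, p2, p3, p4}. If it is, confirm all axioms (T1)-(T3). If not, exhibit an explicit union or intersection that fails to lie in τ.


τ IS a topology on X.

Axiom (T1): ∅ ∈ τ? Yes; X ∈ τ? Yes.
Axiom (T2/T3): check pairwise unions and intersections of members of τ.
All pairwise intersections and unions checked — each lies in τ. Therefore τ satisfies (T1), (T2), (T3): it IS a topology on X.


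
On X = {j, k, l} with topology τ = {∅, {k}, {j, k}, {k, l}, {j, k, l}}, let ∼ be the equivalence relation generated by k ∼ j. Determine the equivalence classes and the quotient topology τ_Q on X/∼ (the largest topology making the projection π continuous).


X/∼ = {[j=k], [l]}; |τ_Q| = 3.

Equivalence classes: [j=k], [l].
Quotient map π: X → X/∼ sends j ↦ [j=k], k ↦ [j=k], l ↦ [l].
For each subset V ⊆ X/∼, compute π^{-1}(V) ⊆ X and check whether π^{-1}(V) ∈ τ. V is open in τ_Q iff π^{-1}(V) ∈ τ.
  V = {}: π^{-1}(V) = ∅ ∈ τ ✓.
  V = {[j=k]}: π^{-1}(V) = {j, k} ∈ τ ✓.
  V = {[l]}: π^{-1}(V) = {l} ∉ τ ✗.
  V = {[j=k], [l]}: π^{-1}(V) = {j, k, l} ∈ τ ✓.
Open sets in the quotient: τ_Q = {{}, {[j=k]}, {[j=k], [l]}} (3 elements).


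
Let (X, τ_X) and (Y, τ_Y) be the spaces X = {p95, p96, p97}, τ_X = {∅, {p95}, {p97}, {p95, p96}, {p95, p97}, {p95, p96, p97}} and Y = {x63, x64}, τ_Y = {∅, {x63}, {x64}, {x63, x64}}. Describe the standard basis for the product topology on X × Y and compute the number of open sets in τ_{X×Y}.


Basis B = {∅ × ∅, {p95} × {x63}, {p95} × {x64}, {p97} × {x63}, {p97} × {x64}, {p95} × {x63, x64}, {p95, p96} × {x63}, {p95, p97} × {x63}, {p95, p96} × {x64}, {p95, p97} × {x64}, {p97} × {x63, x64}, {p95, p96, p97} × {x63}, {p95, p96, p97} × {x64}, {p95, p96} × {x63, x64}, {p95, p97} × {x63, x64}, {p95, p96, p97} × {x63, x64}}; |τ_{X×Y}| = 36.

Enumerate products U × V with U ∈ τ_X, V ∈ τ_Y (deduplicated):
  ∅ × ∅ = {} (∅)
  {p95} × {x63} = {(p95,x63)}
  {p95} × {x64} = {(p95,x64)}
  {p97} × {x63} = {(p97,x63)}
  {p97} × {x64} = {(p97,x64)}
  {p95} × {x63, x64} = {(p95,x63), (p95,x64)}
  {p95, p96} × {x63} = {(p95,x63), (p96,x63)}
  {p95, p97} × {x63} = {(p95,x63), (p97,x63)}
  {p95, p96} × {x64} = {(p95,x64), (p96,x64)}
  {p95, p97} × {x64} = {(p95,x64), (p97,x64)}
  {p97} × {x63, x64} = {(p97,x63), (p97,x64)}
  {p95, p96, p97} × {x63} = {(p95,x63), (p96,x63), (p97,x63)}
  {p95, p96, p97} × {x64} = {(p95,x64), (p96,x64), (p97,x64)}
  {p95, p96} × {x63, x64} = {(p95,x63), (p95,x64), (p96,x63), (p96,x64)}
  {p95, p97} × {x63, x64} = {(p95,x63), (p95,x64), (p97,x63), (p97,x64)}
  {p95, p96, p97} × {x63, x64} = {(p95,x63), (p95,x64), (p96,x63), (p96,x64), (p97,x63), (p97,x64)}
These 16 distinct sets form the basis B.
Close under arbitrary unions to get τ_{X×Y}; counting gives |τ_{X×Y}| = 36.


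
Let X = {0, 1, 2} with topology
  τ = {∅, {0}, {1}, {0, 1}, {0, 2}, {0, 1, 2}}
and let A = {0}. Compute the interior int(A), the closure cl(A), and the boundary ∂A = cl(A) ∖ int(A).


int(A) = {0}, cl(A) = {0, 2}, ∂A = {2}.

Closed sets in (X, τ) are complements of opens:
  closed(X, τ) = {∅, {1}, {2}, {0, 2}, {1, 2}, {0, 1, 2}}.
int(A) = ⋃ {U ∈ τ : U ⊆ A}. Opens contained in A: ∅, {0}.
Taking the union of these: int(A) = {0}.
cl(A) = ⋂ {C closed : A ⊆ C}. Closed sets containing A: {0, 2}, {0, 1, 2}.
Intersecting these: cl(A) = {0, 2}.
∂A = cl(A) ∖ int(A) = {0, 2} ∖ {0} = {2}.


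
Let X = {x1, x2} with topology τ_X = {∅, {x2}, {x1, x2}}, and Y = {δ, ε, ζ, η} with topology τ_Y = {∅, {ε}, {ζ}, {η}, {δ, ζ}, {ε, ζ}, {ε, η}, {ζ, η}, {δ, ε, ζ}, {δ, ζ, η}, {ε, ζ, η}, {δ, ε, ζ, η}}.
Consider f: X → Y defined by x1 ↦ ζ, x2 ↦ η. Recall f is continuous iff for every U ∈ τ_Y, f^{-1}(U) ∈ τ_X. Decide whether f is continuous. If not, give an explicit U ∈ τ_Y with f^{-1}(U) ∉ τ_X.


f is NOT continuous.

Compute f^{-1}(U) for each U ∈ τ_Y:
  U = ∅: f^{-1}(U) = ∅ ∈ τ_X ✓.
  U = {ε}: f^{-1}(U) = ∅ ∈ τ_X ✓.
  U = {ζ}: f^{-1}(U) = {x1} ∉ τ_X ✗.
  U = {η}: f^{-1}(U) = {x2} ∈ τ_X ✓.
  U = {δ, ζ}: f^{-1}(U) = {x1} ∉ τ_X ✗.
  U = {ε, ζ}: f^{-1}(U) = {x1} ∉ τ_X ✗.
  U = {ε, η}: f^{-1}(U) = {x2} ∈ τ_X ✓.
  U = {ζ, η}: f^{-1}(U) = {x1, x2} ∈ τ_X ✓.
  U = {δ, ε, ζ}: f^{-1}(U) = {x1} ∉ τ_X ✗.
  U = {δ, ζ, η}: f^{-1}(U) = {x1, x2} ∈ τ_X ✓.
  U = {ε, ζ, η}: f^{-1}(U) = {x1, x2} ∈ τ_X ✓.
  U = {δ, ε, ζ, η}: f^{-1}(U) = {x1, x2} ∈ τ_X ✓.
Found U = {ζ} with f^{-1}(U) = {x1} not in τ_X. Therefore f is NOT continuous.


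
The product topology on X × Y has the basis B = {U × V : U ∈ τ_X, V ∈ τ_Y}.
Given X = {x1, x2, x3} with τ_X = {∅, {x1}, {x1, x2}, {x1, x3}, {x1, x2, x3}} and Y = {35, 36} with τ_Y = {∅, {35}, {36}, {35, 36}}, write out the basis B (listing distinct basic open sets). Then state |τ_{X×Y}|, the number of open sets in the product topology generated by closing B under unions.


Basis B = {∅ × ∅, {x1} × {35}, {x1} × {36}, {x1} × {35, 36}, {x1, x2} × {35}, {x1, x3} × {35}, {x1, x2} × {36}, {x1, x3} × {36}, {x1, x2, x3} × {35}, {x1, x2, x3} × {36}, {x1, x2} × {35, 36}, {x1, x3} × {35, 36}, {x1, x2, x3} × {35, 36}}; |τ_{X×Y}| = 25.

Enumerate products U × V with U ∈ τ_X, V ∈ τ_Y (deduplicated):
  ∅ × ∅ = {} (∅)
  {x1} × {35} = {(x1,35)}
  {x1} × {36} = {(x1,36)}
  {x1} × {35, 36} = {(x1,35), (x1,36)}
  {x1, x2} × {35} = {(x1,35), (x2,35)}
  {x1, x3} × {35} = {(x1,35), (x3,35)}
  {x1, x2} × {36} = {(x1,36), (x2,36)}
  {x1, x3} × {36} = {(x1,36), (x3,36)}
  {x1, x2, x3} × {35} = {(x1,35), (x2,35), (x3,35)}
  {x1, x2, x3} × {36} = {(x1,36), (x2,36), (x3,36)}
  {x1, x2} × {35, 36} = {(x1,35), (x1,36), (x2,35), (x2,36)}
  {x1, x3} × {35, 36} = {(x1,35), (x1,36), (x3,35), (x3,36)}
  {x1, x2, x3} × {35, 36} = {(x1,35), (x1,36), (x2,35), (x2,36), (x3,35), (x3,36)}
These 13 distinct sets form the basis B.
Close under arbitrary unions to get τ_{X×Y}; counting gives |τ_{X×Y}| = 25.


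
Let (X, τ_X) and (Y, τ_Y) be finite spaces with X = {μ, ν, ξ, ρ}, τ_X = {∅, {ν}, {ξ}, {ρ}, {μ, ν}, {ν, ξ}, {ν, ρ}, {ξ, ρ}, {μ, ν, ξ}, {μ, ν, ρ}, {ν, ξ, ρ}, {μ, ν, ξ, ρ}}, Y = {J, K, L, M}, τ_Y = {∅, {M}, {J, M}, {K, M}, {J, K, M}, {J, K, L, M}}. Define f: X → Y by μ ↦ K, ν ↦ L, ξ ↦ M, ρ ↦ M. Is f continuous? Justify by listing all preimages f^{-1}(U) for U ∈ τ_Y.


f is NOT continuous.

Compute f^{-1}(U) for each U ∈ τ_Y:
  U = ∅: f^{-1}(U) = ∅ ∈ τ_X ✓.
  U = {M}: f^{-1}(U) = {ξ, ρ} ∈ τ_X ✓.
  U = {J, M}: f^{-1}(U) = {ξ, ρ} ∈ τ_X ✓.
  U = {K, M}: f^{-1}(U) = {μ, ξ, ρ} ∉ τ_X ✗.
  U = {J, K, M}: f^{-1}(U) = {μ, ξ, ρ} ∉ τ_X ✗.
  U = {J, K, L, M}: f^{-1}(U) = {μ, ν, ξ, ρ} ∈ τ_X ✓.
Found U = {K, M} with f^{-1}(U) = {μ, ξ, ρ} not in τ_X. Therefore f is NOT continuous.


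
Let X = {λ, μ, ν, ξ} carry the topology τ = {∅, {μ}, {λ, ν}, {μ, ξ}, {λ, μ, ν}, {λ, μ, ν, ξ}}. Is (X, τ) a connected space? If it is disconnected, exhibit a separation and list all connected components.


(X, τ) is disconnected; components = [{λ, ν}, {μ, ξ}].

Find clopen sets (U ∈ τ with X ∖ U ∈ τ):
  U = ∅, X ∖ U = {λ, μ, ν, ξ} — both open, so U is clopen.
  U = {λ, ν}, X ∖ U = {μ, ξ} — both open, so U is clopen.
  U = {μ, ξ}, X ∖ U = {λ, ν} — both open, so U is clopen.
  U = {λ, μ, ν, ξ}, X ∖ U = ∅ — both open, so U is clopen.
Nontrivial clopen(s) exist: e.g. {μ, ξ}. So (X, τ) is disconnected.
Compute connected components by grouping points that agree on all clopens:
  component: {λ, ν}
  component: {μ, ξ}


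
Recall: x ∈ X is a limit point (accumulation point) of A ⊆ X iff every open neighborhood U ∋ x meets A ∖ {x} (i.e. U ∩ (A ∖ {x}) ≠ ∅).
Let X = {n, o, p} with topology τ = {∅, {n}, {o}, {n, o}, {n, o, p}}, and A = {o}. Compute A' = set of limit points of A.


A' = {p}

For each x ∈ X, list the open sets U ∈ τ with x ∈ U, then check whether U ∩ (A ∖ {x}) ≠ ∅ for every such U.
  x = n: open {n} ∋ x has {n} ∩ (A ∖ {n}) = ∅, so x is NOT a limit point.
  x = o: open {o} ∋ x has {o} ∩ (A ∖ {o}) = ∅, so x is NOT a limit point.
  x = p: opens ∋ x are {n, o, p}; each meets A ∖ {p}, so x IS a limit point.
Collecting: A' = {p}.


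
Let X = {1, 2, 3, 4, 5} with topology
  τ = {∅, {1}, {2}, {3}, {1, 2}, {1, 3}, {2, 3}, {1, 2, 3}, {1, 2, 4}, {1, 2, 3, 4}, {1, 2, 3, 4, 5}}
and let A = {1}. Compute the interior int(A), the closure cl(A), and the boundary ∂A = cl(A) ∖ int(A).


int(A) = {1}, cl(A) = {1, 4, 5}, ∂A = {4, 5}.

Closed sets in (X, τ) are complements of opens:
  closed(X, τ) = {∅, {5}, {3, 5}, {4, 5}, {1, 4, 5}, {2, 4, 5}, {3, 4, 5}, {1, 2, 4, 5}, {1, 3, 4, 5}, {2, 3, 4, 5}, {1, 2, 3, 4, 5}}.
int(A) = ⋃ {U ∈ τ : U ⊆ A}. Opens contained in A: ∅, {1}.
Taking the union of these: int(A) = {1}.
cl(A) = ⋂ {C closed : A ⊆ C}. Closed sets containing A: {1, 4, 5}, {1, 2, 4, 5}, {1, 3, 4, 5}, {1, 2, 3, 4, 5}.
Intersecting these: cl(A) = {1, 4, 5}.
∂A = cl(A) ∖ int(A) = {1, 4, 5} ∖ {1} = {4, 5}.


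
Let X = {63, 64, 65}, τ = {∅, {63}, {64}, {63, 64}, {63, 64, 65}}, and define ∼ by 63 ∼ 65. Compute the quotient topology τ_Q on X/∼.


X/∼ = {[63=65], [64]}; |τ_Q| = 3.

Equivalence classes: [63=65], [64].
Quotient map π: X → X/∼ sends 63 ↦ [63=65], 64 ↦ [64], 65 ↦ [63=65].
For each subset V ⊆ X/∼, compute π^{-1}(V) ⊆ X and check whether π^{-1}(V) ∈ τ. V is open in τ_Q iff π^{-1}(V) ∈ τ.
  V = {}: π^{-1}(V) = ∅ ∈ τ ✓.
  V = {[63=65]}: π^{-1}(V) = {63, 65} ∉ τ ✗.
  V = {[64]}: π^{-1}(V) = {64} ∈ τ ✓.
  V = {[63=65], [64]}: π^{-1}(V) = {63, 64, 65} ∈ τ ✓.
Open sets in the quotient: τ_Q = {{}, {[64]}, {[63=65], [64]}} (3 elements).


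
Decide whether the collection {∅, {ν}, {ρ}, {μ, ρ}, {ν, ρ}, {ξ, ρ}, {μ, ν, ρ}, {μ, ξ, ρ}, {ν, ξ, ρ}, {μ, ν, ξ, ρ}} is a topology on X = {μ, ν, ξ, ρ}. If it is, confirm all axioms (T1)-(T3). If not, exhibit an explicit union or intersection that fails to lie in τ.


τ IS a topology on X.

Axiom (T1): ∅ ∈ τ? Yes; X ∈ τ? Yes.
Axiom (T2/T3): check pairwise unions and intersections of members of τ.
All pairwise intersections and unions checked — each lies in τ. Therefore τ satisfies (T1), (T2), (T3): it IS a topology on X.


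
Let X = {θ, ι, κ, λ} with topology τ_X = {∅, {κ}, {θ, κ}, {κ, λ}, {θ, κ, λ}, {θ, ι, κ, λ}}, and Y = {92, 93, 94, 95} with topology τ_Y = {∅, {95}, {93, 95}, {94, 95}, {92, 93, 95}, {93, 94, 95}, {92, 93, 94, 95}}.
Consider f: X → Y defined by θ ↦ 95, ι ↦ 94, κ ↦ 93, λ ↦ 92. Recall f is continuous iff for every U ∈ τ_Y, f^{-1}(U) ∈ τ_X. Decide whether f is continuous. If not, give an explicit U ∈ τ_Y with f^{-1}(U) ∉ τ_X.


f is NOT continuous.

Compute f^{-1}(U) for each U ∈ τ_Y:
  U = ∅: f^{-1}(U) = ∅ ∈ τ_X ✓.
  U = {95}: f^{-1}(U) = {θ} ∉ τ_X ✗.
  U = {93, 95}: f^{-1}(U) = {θ, κ} ∈ τ_X ✓.
  U = {94, 95}: f^{-1}(U) = {θ, ι} ∉ τ_X ✗.
  U = {92, 93, 95}: f^{-1}(U) = {θ, κ, λ} ∈ τ_X ✓.
  U = {93, 94, 95}: f^{-1}(U) = {θ, ι, κ} ∉ τ_X ✗.
  U = {92, 93, 94, 95}: f^{-1}(U) = {θ, ι, κ, λ} ∈ τ_X ✓.
Found U = {95} with f^{-1}(U) = {θ} not in τ_X. Therefore f is NOT continuous.


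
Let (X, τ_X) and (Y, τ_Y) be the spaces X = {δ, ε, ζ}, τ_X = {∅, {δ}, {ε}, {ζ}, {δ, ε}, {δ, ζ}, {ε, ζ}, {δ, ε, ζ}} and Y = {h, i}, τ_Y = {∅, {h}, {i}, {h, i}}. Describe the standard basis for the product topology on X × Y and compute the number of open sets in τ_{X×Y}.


Basis B = {∅ × ∅, {δ} × {h}, {δ} × {i}, {ε} × {h}, {ε} × {i}, {ζ} × {h}, {ζ} × {i}, {δ} × {h, i}, {δ, ε} × {h}, {δ, ζ} × {h}, {δ, ε} × {i}, {δ, ζ} × {i}, {ε} × {h, i}, {ε, ζ} × {h}, {ε, ζ} × {i}, {ζ} × {h, i}, {δ, ε, ζ} × {h}, {δ, ε, ζ} × {i}, {δ, ε} × {h, i}, {δ, ζ} × {h, i}, {ε, ζ} × {h, i}, {δ, ε, ζ} × {h, i}}; |τ_{X×Y}| = 64.

Enumerate products U × V with U ∈ τ_X, V ∈ τ_Y (deduplicated):
  ∅ × ∅ = {} (∅)
  {δ} × {h} = {(δ,h)}
  {δ} × {i} = {(δ,i)}
  {ε} × {h} = {(ε,h)}
  {ε} × {i} = {(ε,i)}
  {ζ} × {h} = {(ζ,h)}
  {ζ} × {i} = {(ζ,i)}
  {δ} × {h, i} = {(δ,h), (δ,i)}
  {δ, ε} × {h} = {(δ,h), (ε,h)}
  {δ, ζ} × {h} = {(δ,h), (ζ,h)}
  {δ, ε} × {i} = {(δ,i), (ε,i)}
  {δ, ζ} × {i} = {(δ,i), (ζ,i)}
  {ε} × {h, i} = {(ε,h), (ε,i)}
  {ε, ζ} × {h} = {(ε,h), (ζ,h)}
  {ε, ζ} × {i} = {(ε,i), (ζ,i)}
  {ζ} × {h, i} = {(ζ,h), (ζ,i)}
  {δ, ε, ζ} × {h} = {(δ,h), (ε,h), (ζ,h)}
  {δ, ε, ζ} × {i} = {(δ,i), (ε,i), (ζ,i)}
  {δ, ε} × {h, i} = {(δ,h), (δ,i), (ε,h), (ε,i)}
  {δ, ζ} × {h, i} = {(δ,h), (δ,i), (ζ,h), (ζ,i)}
  {ε, ζ} × {h, i} = {(ε,h), (ε,i), (ζ,h), (ζ,i)}
  {δ, ε, ζ} × {h, i} = {(δ,h), (δ,i), (ε,h), (ε,i), (ζ,h), (ζ,i)}
These 22 distinct sets form the basis B.
Close under arbitrary unions to get τ_{X×Y}; counting gives |τ_{X×Y}| = 64.


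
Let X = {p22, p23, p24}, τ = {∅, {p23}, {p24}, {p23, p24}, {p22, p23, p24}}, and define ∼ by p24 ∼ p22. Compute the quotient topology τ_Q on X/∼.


X/∼ = {[p22=p24], [p23]}; |τ_Q| = 3.

Equivalence classes: [p22=p24], [p23].
Quotient map π: X → X/∼ sends p22 ↦ [p22=p24], p23 ↦ [p23], p24 ↦ [p22=p24].
For each subset V ⊆ X/∼, compute π^{-1}(V) ⊆ X and check whether π^{-1}(V) ∈ τ. V is open in τ_Q iff π^{-1}(V) ∈ τ.
  V = {}: π^{-1}(V) = ∅ ∈ τ ✓.
  V = {[p22=p24]}: π^{-1}(V) = {p22, p24} ∉ τ ✗.
  V = {[p23]}: π^{-1}(V) = {p23} ∈ τ ✓.
  V = {[p22=p24], [p23]}: π^{-1}(V) = {p22, p23, p24} ∈ τ ✓.
Open sets in the quotient: τ_Q = {{}, {[p23]}, {[p22=p24], [p23]}} (3 elements).
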